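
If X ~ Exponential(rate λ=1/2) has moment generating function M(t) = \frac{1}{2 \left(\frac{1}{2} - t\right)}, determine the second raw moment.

To find E[X^2], compute M^(2)(0):
M^(1)(t) = \frac{1}{2 \left(\frac{1}{2} - t\right)^{2}}
M^(2)(t) = \frac{1}{\left(\frac{1}{2} - t\right)^{3}}
M^(2)(0) = 8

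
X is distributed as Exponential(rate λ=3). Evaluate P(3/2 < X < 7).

P(3/2 < X < 7) = ∫_{3/2}^{7} f(x) dx
where f(x) = 3 e^{- 3 x}
= - \frac{1}{e^{21}} + e^{- \frac{9}{2}}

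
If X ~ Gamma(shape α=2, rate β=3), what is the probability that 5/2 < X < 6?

P(5/2 < X < 6) = ∫_{5/2}^{6} f(x) dx
where f(x) = 9 x e^{- 3 x}
= - \frac{19}{e^{18}} + \frac{17}{2 e^{\frac{15}{2}}}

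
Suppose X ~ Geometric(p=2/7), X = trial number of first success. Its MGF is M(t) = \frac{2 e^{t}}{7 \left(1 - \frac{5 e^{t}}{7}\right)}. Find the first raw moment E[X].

To find E[X], compute M^(1)(0):
M^(1)(t) = \frac{2 e^{t}}{7 \left(1 - \frac{5 e^{t}}{7}\right)} + \frac{10 e^{2 t}}{49 \left(1 - \frac{5 e^{t}}{7}\right)^{2}}
M^(1)(0) = \frac{7}{2}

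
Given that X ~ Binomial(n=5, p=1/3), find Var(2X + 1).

For X ~ Binomial(n=5, p=1/3):
Var(X) = \frac{10}{9}
Var(2X + 1) = (2)² × Var(X) = 4 × \frac{10}{9} = \frac{40}{9}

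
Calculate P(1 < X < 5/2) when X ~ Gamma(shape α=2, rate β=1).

P(1 < X < 5/2) = ∫_{1}^{5/2} f(x) dx
where f(x) = x e^{- x}
= - \frac{7}{2 e^{\frac{5}{2}}} + \frac{2}{e}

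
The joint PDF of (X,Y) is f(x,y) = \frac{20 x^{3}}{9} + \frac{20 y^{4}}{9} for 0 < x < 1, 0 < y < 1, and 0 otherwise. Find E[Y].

E[Y] = ∫_0^1 ∫_0^1 y × f(x,y) dx dy
= \frac{35}{54}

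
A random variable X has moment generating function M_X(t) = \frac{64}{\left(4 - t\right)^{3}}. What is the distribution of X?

The MGF M(t) = \frac{64}{\left(4 - t\right)^{3}} is the standard form for the Gamma distribution.
Comparing with the known MGF formula identifies: Gamma(shape α=3, rate β=4)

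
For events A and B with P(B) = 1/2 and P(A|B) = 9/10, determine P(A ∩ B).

By definition, P(A|B) = P(A ∩ B) / P(B)
So P(A ∩ B) = P(A|B) × P(B)
= 9/10 × 1/2
= 9/20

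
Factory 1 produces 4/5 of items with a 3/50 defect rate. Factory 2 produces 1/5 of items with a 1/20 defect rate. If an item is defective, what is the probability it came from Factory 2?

Using Bayes' theorem:
P(F1) = 4/5, P(D|F1) = 3/50
P(F2) = 1/5, P(D|F2) = 1/20
P(D) = P(D|F1)P(F1) + P(D|F2)P(F2)
     = \frac{29}{500}
P(F2|D) = P(D|F2)P(F2) / P(D)
= \frac{5}{29}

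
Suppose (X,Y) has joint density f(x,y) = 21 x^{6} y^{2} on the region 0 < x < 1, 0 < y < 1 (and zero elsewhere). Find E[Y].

E[Y] = ∫_0^1 ∫_0^1 y × f(x,y) dx dy
= \frac{3}{4}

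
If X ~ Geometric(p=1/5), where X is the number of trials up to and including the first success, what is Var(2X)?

For X ~ Geometric(p=1/5), where X is the number of trials up to and including the first success:
Var(X) = 20
Var(2X) = (2)² × Var(X) = 4 × 20 = 80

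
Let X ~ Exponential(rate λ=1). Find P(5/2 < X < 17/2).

P(5/2 < X < 17/2) = ∫_{5/2}^{17/2} f(x) dx
where f(x) = e^{- x}
= - \frac{1 - e^{6}}{e^{\frac{17}{2}}}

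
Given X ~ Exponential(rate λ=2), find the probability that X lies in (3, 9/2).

P(3 < X < 9/2) = ∫_{3}^{9/2} f(x) dx
where f(x) = 2 e^{- 2 x}
= - \frac{1 - e^{3}}{e^{9}}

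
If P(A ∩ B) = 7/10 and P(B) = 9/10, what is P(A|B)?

P(A|B) = P(A ∩ B) / P(B)
= (7/10) / (9/10)
= 7/9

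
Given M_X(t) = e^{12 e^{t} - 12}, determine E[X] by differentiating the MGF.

To find E[X], compute M^(1)(0):
M^(1)(t) = 12 e^{t} e^{12 e^{t} - 12}
M^(1)(0) = 12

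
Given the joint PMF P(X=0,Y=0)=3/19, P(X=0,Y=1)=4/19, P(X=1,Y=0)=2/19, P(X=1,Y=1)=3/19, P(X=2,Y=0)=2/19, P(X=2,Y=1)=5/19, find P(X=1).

P(X=1) = P(X=1,Y=0) + P(X=1,Y=1)
= 2/19 + 3/19
= 5/19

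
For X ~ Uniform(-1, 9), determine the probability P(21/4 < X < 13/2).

P(21/4 < X < 13/2) = ∫_{21/4}^{13/2} f(x) dx
where f(x) = \frac{1}{10}
= \frac{1}{8}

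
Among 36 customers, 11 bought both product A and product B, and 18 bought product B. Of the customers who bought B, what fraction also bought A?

P(A ∩ B) = 11/36
P(B) = 18/36 = 1/2
P(A|B) = P(A ∩ B) / P(B) = (11/36) / (1/2) = 11/18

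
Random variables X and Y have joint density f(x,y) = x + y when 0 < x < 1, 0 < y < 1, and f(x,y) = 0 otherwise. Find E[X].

E[X] = ∫_0^1 ∫_0^1 x × f(x,y) dy dx
= ∫_0^1 ∫_0^1 x × (x + y) dy dx
= \frac{7}{12}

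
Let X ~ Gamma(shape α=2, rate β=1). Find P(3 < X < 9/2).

P(3 < X < 9/2) = ∫_{3}^{9/2} f(x) dx
where f(x) = x e^{- x}
= - \frac{11}{2 e^{\frac{9}{2}}} + \frac{4}{e^{3}}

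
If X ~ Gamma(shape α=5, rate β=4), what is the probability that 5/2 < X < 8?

P(5/2 < X < 8) = ∫_{5/2}^{8} f(x) dx
where f(x) = \frac{128 x^{4} e^{- 4 x}}{3}
= \frac{-149091 + 1933 e^{22}}{3 e^{32}}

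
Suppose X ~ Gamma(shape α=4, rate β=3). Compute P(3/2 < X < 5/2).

P(3/2 < X < 5/2) = ∫_{3/2}^{5/2} f(x) dx
where f(x) = \frac{27 x^{3} e^{- 3 x}}{2}
= \frac{29 \left(-59 + 17 e^{3}\right)}{16 e^{\frac{15}{2}}}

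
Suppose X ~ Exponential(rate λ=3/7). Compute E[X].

For X ~ Exponential(rate λ=3/7), the expected value is:
E[X] = \frac{7}{3}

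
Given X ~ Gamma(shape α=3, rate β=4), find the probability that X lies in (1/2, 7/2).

P(1/2 < X < 7/2) = ∫_{1/2}^{7/2} f(x) dx
where f(x) = 32 x^{2} e^{- 4 x}
= \frac{-113 + 5 e^{12}}{e^{14}}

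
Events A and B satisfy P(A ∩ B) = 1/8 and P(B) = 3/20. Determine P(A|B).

P(A|B) = P(A ∩ B) / P(B)
= (1/8) / (3/20)
= 5/6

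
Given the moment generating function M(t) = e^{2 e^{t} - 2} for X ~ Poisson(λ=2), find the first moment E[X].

To find E[X], compute M^(1)(0):
M^(1)(t) = 2 e^{t} e^{2 e^{t} - 2}
M^(1)(0) = 2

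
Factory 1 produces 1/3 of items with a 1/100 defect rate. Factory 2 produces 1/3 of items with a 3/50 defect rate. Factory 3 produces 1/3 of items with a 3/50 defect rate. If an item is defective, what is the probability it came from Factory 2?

Using Bayes' theorem:
P(F1) = 1/3, P(D|F1) = 1/100
P(F2) = 1/3, P(D|F2) = 3/50
P(F3) = 1/3, P(D|F3) = 3/50
P(D) = P(D|F1)P(F1) + P(D|F2)P(F2) + P(D|F3)P(F3)
     = \frac{13}{300}
P(F2|D) = P(D|F2)P(F2) / P(D)
= \frac{6}{13}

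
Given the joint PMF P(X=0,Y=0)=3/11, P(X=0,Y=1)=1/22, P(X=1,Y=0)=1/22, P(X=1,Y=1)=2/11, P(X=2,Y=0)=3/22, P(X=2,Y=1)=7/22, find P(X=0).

P(X=0) = P(X=0,Y=0) + P(X=0,Y=1)
= 3/11 + 1/22
= 7/22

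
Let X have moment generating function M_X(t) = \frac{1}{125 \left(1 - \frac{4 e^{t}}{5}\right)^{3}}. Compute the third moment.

To find E[X^3], compute M^(3)(0):
M^(1)(t) = \frac{12 e^{t}}{625 \left(1 - \frac{4 e^{t}}{5}\right)^{4}}
M^(2)(t) = \frac{12 e^{t}}{625 \left(1 - \frac{4 e^{t}}{5}\right)^{4}} + \frac{192 e^{2 t}}{3125 \left(1 - \frac{4 e^{t}}{5}\right)^{5}}
M^(3)(t) = \frac{12 e^{t}}{625 \left(1 - \frac{4 e^{t}}{5}\right)^{4}} + \frac{576 e^{2 t}}{3125 \left(1 - \frac{4 e^{t}}{5}\right)^{5}} + \frac{768 e^{3 t}}{3125 \left(1 - \frac{4 e^{t}}{5}\right)^{6}}
M^(3)(0) = 4428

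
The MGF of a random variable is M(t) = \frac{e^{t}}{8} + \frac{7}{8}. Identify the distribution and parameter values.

The MGF M(t) = \frac{e^{t}}{8} + \frac{7}{8} is the standard form for the Bernoulli distribution.
Comparing with the known MGF formula identifies: Bernoulli(p=1/8)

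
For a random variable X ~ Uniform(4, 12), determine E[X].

For X ~ Uniform(4, 12), the expected value is:
E[X] = 8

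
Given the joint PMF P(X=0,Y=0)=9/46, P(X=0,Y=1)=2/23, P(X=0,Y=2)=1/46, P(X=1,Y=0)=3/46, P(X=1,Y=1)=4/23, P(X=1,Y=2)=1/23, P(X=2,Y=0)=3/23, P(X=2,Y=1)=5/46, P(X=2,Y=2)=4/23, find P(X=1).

P(X=1) = P(X=1,Y=0) + P(X=1,Y=1) + P(X=1,Y=2)
= 3/46 + 4/23 + 1/23
= 13/46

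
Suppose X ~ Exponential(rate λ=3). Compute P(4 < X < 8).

P(4 < X < 8) = ∫_{4}^{8} f(x) dx
where f(x) = 3 e^{- 3 x}
= - \frac{1 - e^{12}}{e^{24}}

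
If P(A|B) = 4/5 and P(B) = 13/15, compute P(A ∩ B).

By definition, P(A|B) = P(A ∩ B) / P(B)
So P(A ∩ B) = P(A|B) × P(B)
= 4/5 × 13/15
= 52/75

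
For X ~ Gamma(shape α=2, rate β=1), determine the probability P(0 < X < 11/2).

P(0 < X < 11/2) = ∫_{0}^{11/2} f(x) dx
where f(x) = x e^{- x}
= 1 - \frac{13}{2 e^{\frac{11}{2}}}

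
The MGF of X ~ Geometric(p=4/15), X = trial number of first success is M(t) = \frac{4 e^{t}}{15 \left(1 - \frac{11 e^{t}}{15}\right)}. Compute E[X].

To find E[X], compute M^(1)(0):
M^(1)(t) = \frac{4 e^{t}}{15 \left(1 - \frac{11 e^{t}}{15}\right)} + \frac{44 e^{2 t}}{225 \left(1 - \frac{11 e^{t}}{15}\right)^{2}}
M^(1)(0) = \frac{15}{4}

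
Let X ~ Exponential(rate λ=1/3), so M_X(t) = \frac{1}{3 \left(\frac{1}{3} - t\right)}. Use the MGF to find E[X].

To find E[X], compute M^(1)(0):
M^(1)(t) = \frac{1}{3 \left(\frac{1}{3} - t\right)^{2}}
M^(1)(0) = 3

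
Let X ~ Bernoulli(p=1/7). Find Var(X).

For X ~ Bernoulli(p=1/7):
Var(X) = \frac{6}{49}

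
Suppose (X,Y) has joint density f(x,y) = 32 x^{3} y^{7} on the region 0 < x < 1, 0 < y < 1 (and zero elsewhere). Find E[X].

E[X] = ∫_0^1 ∫_0^1 x × f(x,y) dy dx
= ∫_0^1 ∫_0^1 x × (32 x^{3} y^{7}) dy dx
= \frac{4}{5}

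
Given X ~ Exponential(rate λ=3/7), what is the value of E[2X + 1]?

For X ~ Exponential(rate λ=3/7):
E[X] = \frac{7}{3}
E[2X + 1] = 2 × E[X] + 1 = \frac{17}{3}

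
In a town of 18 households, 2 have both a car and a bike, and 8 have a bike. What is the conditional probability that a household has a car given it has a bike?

P(A ∩ B) = 2/18 = 1/9
P(B) = 8/18 = 4/9
P(A|B) = P(A ∩ B) / P(B) = (1/9) / (4/9) = 1/4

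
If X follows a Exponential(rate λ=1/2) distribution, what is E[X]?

For X ~ Exponential(rate λ=1/2), the expected value is:
E[X] = 2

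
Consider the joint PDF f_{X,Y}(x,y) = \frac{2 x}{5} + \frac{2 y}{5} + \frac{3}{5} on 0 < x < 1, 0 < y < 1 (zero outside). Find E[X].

E[X] = ∫_0^1 ∫_0^1 x × f(x,y) dy dx
= ∫_0^1 ∫_0^1 x × (\frac{2 x}{5} + \frac{2 y}{5} + \frac{3}{5}) dy dx
= \frac{8}{15}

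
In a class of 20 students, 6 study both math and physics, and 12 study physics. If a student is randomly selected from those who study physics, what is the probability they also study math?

P(A ∩ B) = 6/20 = 3/10
P(B) = 12/20 = 3/5
P(A|B) = P(A ∩ B) / P(B) = (3/10) / (3/5) = 1/2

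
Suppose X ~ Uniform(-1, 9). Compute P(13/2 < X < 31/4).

P(13/2 < X < 31/4) = ∫_{13/2}^{31/4} f(x) dx
where f(x) = \frac{1}{10}
= \frac{1}{8}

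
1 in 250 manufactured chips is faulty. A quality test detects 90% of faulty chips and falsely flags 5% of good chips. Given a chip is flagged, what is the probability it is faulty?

Let D = the rare event, + = positive/flagged.
P(D) = 1/250
P(+|D) = 90/100 = 9/10
P(+|D') = 5/100 = 1/20
P(+) = P(+|D)P(D) + P(+|D')P(D')
     = \frac{9}{10} × \frac{1}{250} + \frac{1}{20} × \frac{249}{250}
     = \frac{267}{5000}
P(D|+) = P(+|D)P(D)/P(+) = \frac{6}{89}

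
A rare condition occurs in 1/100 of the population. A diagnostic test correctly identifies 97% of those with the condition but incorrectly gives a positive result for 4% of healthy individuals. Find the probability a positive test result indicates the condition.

Let D = the rare event, + = positive/flagged.
P(D) = 1/100
P(+|D) = 97/100
P(+|D') = 4/100 = 1/25
P(+) = P(+|D)P(D) + P(+|D')P(D')
     = \frac{97}{100} × \frac{1}{100} + \frac{1}{25} × \frac{99}{100}
     = \frac{493}{10000}
P(D|+) = P(+|D)P(D)/P(+) = \frac{97}{493}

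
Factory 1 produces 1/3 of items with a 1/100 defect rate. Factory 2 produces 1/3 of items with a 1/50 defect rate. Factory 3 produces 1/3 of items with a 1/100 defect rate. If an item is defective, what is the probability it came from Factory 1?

Using Bayes' theorem:
P(F1) = 1/3, P(D|F1) = 1/100
P(F2) = 1/3, P(D|F2) = 1/50
P(F3) = 1/3, P(D|F3) = 1/100
P(D) = P(D|F1)P(F1) + P(D|F2)P(F2) + P(D|F3)P(F3)
     = \frac{1}{75}
P(F1|D) = P(D|F1)P(F1) / P(D)
= \frac{1}{4}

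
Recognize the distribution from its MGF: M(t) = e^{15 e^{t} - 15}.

The MGF M(t) = e^{15 e^{t} - 15} is the standard form for the Poisson distribution.
Comparing with the known MGF formula identifies: Poisson(λ=15)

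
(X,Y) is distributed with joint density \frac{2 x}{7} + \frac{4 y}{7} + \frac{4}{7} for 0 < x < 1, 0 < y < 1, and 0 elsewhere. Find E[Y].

E[Y] = ∫_0^1 ∫_0^1 y × f(x,y) dx dy
= \frac{23}{42}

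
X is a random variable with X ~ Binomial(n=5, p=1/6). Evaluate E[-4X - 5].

For X ~ Binomial(n=5, p=1/6):
E[X] = \frac{5}{6}
E[-4X - 5] = -4 × E[X] - 5 = - \frac{25}{3}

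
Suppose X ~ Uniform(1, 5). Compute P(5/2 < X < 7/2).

P(5/2 < X < 7/2) = ∫_{5/2}^{7/2} f(x) dx
where f(x) = \frac{1}{4}
= \frac{1}{4}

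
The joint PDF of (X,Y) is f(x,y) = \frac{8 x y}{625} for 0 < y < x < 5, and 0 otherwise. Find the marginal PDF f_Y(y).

f_Y(y) = ∫_y^5 \frac{8 x y}{625} dx = \frac{4 y \left(25 - y^{2}\right)}{625}
for 0 < y < 5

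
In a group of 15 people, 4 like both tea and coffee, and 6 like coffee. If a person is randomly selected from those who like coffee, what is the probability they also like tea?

P(A ∩ B) = 4/15
P(B) = 6/15 = 2/5
P(A|B) = P(A ∩ B) / P(B) = (4/15) / (2/5) = 2/3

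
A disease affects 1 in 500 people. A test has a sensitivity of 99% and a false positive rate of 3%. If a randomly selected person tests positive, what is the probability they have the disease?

Let D = the rare event, + = positive/flagged.
P(D) = 1/500
P(+|D) = 99/100
P(+|D') = 3/100
P(+) = P(+|D)P(D) + P(+|D')P(D')
     = \frac{99}{100} × \frac{1}{500} + \frac{3}{100} × \frac{499}{500}
     = \frac{399}{12500}
P(D|+) = P(+|D)P(D)/P(+) = \frac{33}{532}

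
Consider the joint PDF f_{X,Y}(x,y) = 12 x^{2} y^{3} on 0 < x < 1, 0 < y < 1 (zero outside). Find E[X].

E[X] = ∫_0^1 ∫_0^1 x × f(x,y) dy dx
= ∫_0^1 ∫_0^1 x × (12 x^{2} y^{3}) dy dx
= \frac{3}{4}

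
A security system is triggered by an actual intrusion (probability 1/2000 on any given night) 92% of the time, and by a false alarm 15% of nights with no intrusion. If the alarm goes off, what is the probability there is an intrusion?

Let D = the rare event, + = positive/flagged.
P(D) = 1/2000
P(+|D) = 92/100 = 23/25
P(+|D') = 15/100 = 3/20
P(+) = P(+|D)P(D) + P(+|D')P(D')
     = \frac{23}{25} × \frac{1}{2000} + \frac{3}{20} × \frac{1999}{2000}
     = \frac{30077}{200000}
P(D|+) = P(+|D)P(D)/P(+) = \frac{92}{30077}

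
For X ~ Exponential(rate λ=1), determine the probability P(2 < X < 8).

P(2 < X < 8) = ∫_{2}^{8} f(x) dx
where f(x) = e^{- x}
= - \frac{1 - e^{6}}{e^{8}}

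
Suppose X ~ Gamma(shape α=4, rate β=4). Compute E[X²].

Using the identity E[X²] = Var(X) + (E[X])²:
E[X] = 1
Var(X) = \frac{1}{4}
E[X²] = \frac{1}{4} + (1)²
= \frac{5}{4}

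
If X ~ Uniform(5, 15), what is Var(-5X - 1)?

For X ~ Uniform(5, 15):
Var(X) = \frac{25}{3}
Var(-5X - 1) = (-5)² × Var(X) = 25 × \frac{25}{3} = \frac{625}{3}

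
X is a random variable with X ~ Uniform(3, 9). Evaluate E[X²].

Using the identity E[X²] = Var(X) + (E[X])²:
E[X] = 6
Var(X) = 3
E[X²] = 3 + (6)²
= 39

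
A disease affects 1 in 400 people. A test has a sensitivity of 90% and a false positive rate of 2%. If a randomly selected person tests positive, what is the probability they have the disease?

Let D = the rare event, + = positive/flagged.
P(D) = 1/400
P(+|D) = 90/100 = 9/10
P(+|D') = 2/100 = 1/50
P(+) = P(+|D)P(D) + P(+|D')P(D')
     = \frac{9}{10} × \frac{1}{400} + \frac{1}{50} × \frac{399}{400}
     = \frac{111}{5000}
P(D|+) = P(+|D)P(D)/P(+) = \frac{15}{148}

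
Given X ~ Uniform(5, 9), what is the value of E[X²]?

Using the identity E[X²] = Var(X) + (E[X])²:
E[X] = 7
Var(X) = \frac{4}{3}
E[X²] = \frac{4}{3} + (7)²
= \frac{151}{3}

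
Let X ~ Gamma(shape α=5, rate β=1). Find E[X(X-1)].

E[X(X-1)] = E[X² - X] = E[X²] - E[X]
E[X] = 5
E[X²] = Var(X) + (E[X])² = 5 + (5)² = 30
E[X(X-1)] = 30 - 5 = 25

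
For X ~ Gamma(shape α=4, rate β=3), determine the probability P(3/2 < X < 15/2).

P(3/2 < X < 15/2) = ∫_{3/2}^{15/2} f(x) dx
where f(x) = \frac{27 x^{3} e^{- 3 x}}{2}
= \frac{-34801 + 493 e^{18}}{16 e^{\frac{45}{2}}}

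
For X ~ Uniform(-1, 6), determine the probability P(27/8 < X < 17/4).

P(27/8 < X < 17/4) = ∫_{27/8}^{17/4} f(x) dx
where f(x) = \frac{1}{7}
= \frac{1}{8}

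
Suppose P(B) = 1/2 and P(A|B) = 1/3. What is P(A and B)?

By definition, P(A|B) = P(A ∩ B) / P(B)
So P(A ∩ B) = P(A|B) × P(B)
= 1/3 × 1/2
= 1/6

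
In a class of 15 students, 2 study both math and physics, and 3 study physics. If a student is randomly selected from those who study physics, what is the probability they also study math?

P(A ∩ B) = 2/15
P(B) = 3/15 = 1/5
P(A|B) = P(A ∩ B) / P(B) = (2/15) / (1/5) = 2/3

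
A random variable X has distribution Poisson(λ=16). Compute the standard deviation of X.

For X ~ Poisson(λ=16):
Var(X) = 16
SD(X) = √(Var(X)) = √(16) = 4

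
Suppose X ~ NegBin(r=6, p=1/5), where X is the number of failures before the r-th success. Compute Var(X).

For X ~ NegBin(r=6, p=1/5), where X is the number of failures before the r-th success:
Var(X) = 120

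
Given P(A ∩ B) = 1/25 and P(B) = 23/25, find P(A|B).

P(A|B) = P(A ∩ B) / P(B)
= (1/25) / (23/25)
= 1/23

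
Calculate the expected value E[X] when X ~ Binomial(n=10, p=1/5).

For X ~ Binomial(n=10, p=1/5), the expected value is:
E[X] = 2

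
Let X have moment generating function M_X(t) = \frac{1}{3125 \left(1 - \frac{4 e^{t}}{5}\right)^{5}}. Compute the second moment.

To find E[X^2], compute M^(2)(0):
M^(1)(t) = \frac{4 e^{t}}{3125 \left(1 - \frac{4 e^{t}}{5}\right)^{6}}
M^(2)(t) = \frac{4 e^{t}}{3125 \left(1 - \frac{4 e^{t}}{5}\right)^{6}} + \frac{96 e^{2 t}}{15625 \left(1 - \frac{4 e^{t}}{5}\right)^{7}}
M^(2)(0) = 500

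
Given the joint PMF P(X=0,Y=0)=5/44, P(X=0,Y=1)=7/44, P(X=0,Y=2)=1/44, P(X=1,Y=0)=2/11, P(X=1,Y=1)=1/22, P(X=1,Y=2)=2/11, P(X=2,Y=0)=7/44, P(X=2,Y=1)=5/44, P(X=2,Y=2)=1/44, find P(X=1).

P(X=1) = P(X=1,Y=0) + P(X=1,Y=1) + P(X=1,Y=2)
= 2/11 + 1/22 + 2/11
= 9/22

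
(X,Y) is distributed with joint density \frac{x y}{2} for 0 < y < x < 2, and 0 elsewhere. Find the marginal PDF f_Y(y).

f_Y(y) = ∫_y^2 \frac{x y}{2} dx = - \frac{y^{3}}{4} + y
for 0 < y < 2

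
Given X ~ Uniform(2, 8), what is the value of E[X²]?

Using the identity E[X²] = Var(X) + (E[X])²:
E[X] = 5
Var(X) = 3
E[X²] = 3 + (5)²
= 28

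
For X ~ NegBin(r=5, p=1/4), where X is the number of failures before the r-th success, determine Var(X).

For X ~ NegBin(r=5, p=1/4), where X is the number of failures before the r-th success:
Var(X) = 60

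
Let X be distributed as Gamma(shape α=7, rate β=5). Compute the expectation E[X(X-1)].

E[X(X-1)] = E[X² - X] = E[X²] - E[X]
E[X] = \frac{7}{5}
E[X²] = Var(X) + (E[X])² = \frac{7}{25} + (\frac{7}{5})² = \frac{56}{25}
E[X(X-1)] = \frac{56}{25} - \frac{7}{5} = \frac{21}{25}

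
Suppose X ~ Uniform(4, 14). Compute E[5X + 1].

For X ~ Uniform(4, 14):
E[X] = 9
E[5X + 1] = 5 × E[X] + 1 = 46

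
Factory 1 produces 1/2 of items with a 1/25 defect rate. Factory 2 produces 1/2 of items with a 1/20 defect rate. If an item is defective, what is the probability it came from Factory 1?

Using Bayes' theorem:
P(F1) = 1/2, P(D|F1) = 1/25
P(F2) = 1/2, P(D|F2) = 1/20
P(D) = P(D|F1)P(F1) + P(D|F2)P(F2)
     = \frac{9}{200}
P(F1|D) = P(D|F1)P(F1) / P(D)
= \frac{4}{9}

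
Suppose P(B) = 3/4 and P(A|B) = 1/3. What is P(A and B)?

By definition, P(A|B) = P(A ∩ B) / P(B)
So P(A ∩ B) = P(A|B) × P(B)
= 1/3 × 3/4
= 1/4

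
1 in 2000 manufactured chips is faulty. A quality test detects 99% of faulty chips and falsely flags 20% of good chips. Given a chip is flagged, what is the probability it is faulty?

Let D = the rare event, + = positive/flagged.
P(D) = 1/2000
P(+|D) = 99/100
P(+|D') = 20/100 = 1/5
P(+) = P(+|D)P(D) + P(+|D')P(D')
     = \frac{99}{100} × \frac{1}{2000} + \frac{1}{5} × \frac{1999}{2000}
     = \frac{40079}{200000}
P(D|+) = P(+|D)P(D)/P(+) = \frac{99}{40079}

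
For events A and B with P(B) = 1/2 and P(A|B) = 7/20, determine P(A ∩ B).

By definition, P(A|B) = P(A ∩ B) / P(B)
So P(A ∩ B) = P(A|B) × P(B)
= 7/20 × 1/2
= 7/40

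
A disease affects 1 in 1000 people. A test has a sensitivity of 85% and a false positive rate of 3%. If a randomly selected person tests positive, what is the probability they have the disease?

Let D = the rare event, + = positive/flagged.
P(D) = 1/1000
P(+|D) = 85/100 = 17/20
P(+|D') = 3/100
P(+) = P(+|D)P(D) + P(+|D')P(D')
     = \frac{17}{20} × \frac{1}{1000} + \frac{3}{100} × \frac{999}{1000}
     = \frac{1541}{50000}
P(D|+) = P(+|D)P(D)/P(+) = \frac{85}{3082}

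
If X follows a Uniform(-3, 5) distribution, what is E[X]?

For X ~ Uniform(-3, 5), the expected value is:
E[X] = 1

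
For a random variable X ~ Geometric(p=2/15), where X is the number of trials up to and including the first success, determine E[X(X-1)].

E[X(X-1)] = E[X² - X] = E[X²] - E[X]
E[X] = \frac{15}{2}
E[X²] = Var(X) + (E[X])² = \frac{195}{4} + (\frac{15}{2})² = 105
E[X(X-1)] = 105 - \frac{15}{2} = \frac{195}{2}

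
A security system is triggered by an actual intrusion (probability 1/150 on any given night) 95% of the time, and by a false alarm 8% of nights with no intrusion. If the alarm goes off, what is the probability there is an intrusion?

Let D = the rare event, + = positive/flagged.
P(D) = 1/150
P(+|D) = 95/100 = 19/20
P(+|D') = 8/100 = 2/25
P(+) = P(+|D)P(D) + P(+|D')P(D')
     = \frac{19}{20} × \frac{1}{150} + \frac{2}{25} × \frac{149}{150}
     = \frac{429}{5000}
P(D|+) = P(+|D)P(D)/P(+) = \frac{95}{1287}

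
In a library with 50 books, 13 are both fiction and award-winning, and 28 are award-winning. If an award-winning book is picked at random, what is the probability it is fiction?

P(A ∩ B) = 13/50
P(B) = 28/50 = 14/25
P(A|B) = P(A ∩ B) / P(B) = (13/50) / (14/25) = 13/28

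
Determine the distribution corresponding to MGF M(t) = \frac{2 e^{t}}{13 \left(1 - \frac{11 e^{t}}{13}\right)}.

The MGF M(t) = \frac{2 e^{t}}{13 \left(1 - \frac{11 e^{t}}{13}\right)} is the standard form for the Geometric distribution.
Comparing with the known MGF formula identifies: Geometric(p=2/13), X = trial number of first success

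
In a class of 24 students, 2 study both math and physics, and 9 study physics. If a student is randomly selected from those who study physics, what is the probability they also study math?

P(A ∩ B) = 2/24 = 1/12
P(B) = 9/24 = 3/8
P(A|B) = P(A ∩ B) / P(B) = (1/12) / (3/8) = 2/9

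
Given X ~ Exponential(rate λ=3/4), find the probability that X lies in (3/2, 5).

P(3/2 < X < 5) = ∫_{3/2}^{5} f(x) dx
where f(x) = \frac{3 e^{- \frac{3 x}{4}}}{4}
= - \frac{1}{e^{\frac{15}{4}}} + e^{- \frac{9}{8}}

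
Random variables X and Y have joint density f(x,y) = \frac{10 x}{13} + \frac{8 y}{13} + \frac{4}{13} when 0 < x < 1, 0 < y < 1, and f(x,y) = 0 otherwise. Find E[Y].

E[Y] = ∫_0^1 ∫_0^1 y × f(x,y) dx dy
= \frac{43}{78}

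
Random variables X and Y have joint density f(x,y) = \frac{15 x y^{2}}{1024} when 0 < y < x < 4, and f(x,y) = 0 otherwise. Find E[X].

f_X(x) = ∫_0^x \frac{15 x y^{2}}{1024} dy = \frac{5 x^{4}}{1024}
E[X] = ∫_0^4 x × (\frac{5 x^{4}}{1024}) dx = \frac{10}{3}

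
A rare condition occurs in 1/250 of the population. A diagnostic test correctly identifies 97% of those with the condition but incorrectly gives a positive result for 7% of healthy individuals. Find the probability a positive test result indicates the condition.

Let D = the rare event, + = positive/flagged.
P(D) = 1/250
P(+|D) = 97/100
P(+|D') = 7/100
P(+) = P(+|D)P(D) + P(+|D')P(D')
     = \frac{97}{100} × \frac{1}{250} + \frac{7}{100} × \frac{249}{250}
     = \frac{46}{625}
P(D|+) = P(+|D)P(D)/P(+) = \frac{97}{1840}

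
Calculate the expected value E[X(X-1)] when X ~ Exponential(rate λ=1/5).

E[X(X-1)] = E[X² - X] = E[X²] - E[X]
E[X] = 5
E[X²] = Var(X) + (E[X])² = 25 + (5)² = 50
E[X(X-1)] = 50 - 5 = 45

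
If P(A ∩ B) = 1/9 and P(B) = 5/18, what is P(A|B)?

P(A|B) = P(A ∩ B) / P(B)
= (1/9) / (5/18)
= 2/5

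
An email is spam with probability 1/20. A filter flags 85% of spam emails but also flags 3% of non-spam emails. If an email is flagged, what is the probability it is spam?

Let D = the rare event, + = positive/flagged.
P(D) = 1/20
P(+|D) = 85/100 = 17/20
P(+|D') = 3/100
P(+) = P(+|D)P(D) + P(+|D')P(D')
     = \frac{17}{20} × \frac{1}{20} + \frac{3}{100} × \frac{19}{20}
     = \frac{71}{1000}
P(D|+) = P(+|D)P(D)/P(+) = \frac{85}{142}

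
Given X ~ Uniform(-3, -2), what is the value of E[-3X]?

For X ~ Uniform(-3, -2):
E[X] = - \frac{5}{2}
E[-3X] = -3 × E[X] + 0 = \frac{15}{2}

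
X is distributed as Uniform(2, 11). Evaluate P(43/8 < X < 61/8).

P(43/8 < X < 61/8) = ∫_{43/8}^{61/8} f(x) dx
where f(x) = \frac{1}{9}
= \frac{1}{4}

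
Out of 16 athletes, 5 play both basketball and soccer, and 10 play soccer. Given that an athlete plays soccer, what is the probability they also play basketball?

P(A ∩ B) = 5/16
P(B) = 10/16 = 5/8
P(A|B) = P(A ∩ B) / P(B) = (5/16) / (5/8) = 1/2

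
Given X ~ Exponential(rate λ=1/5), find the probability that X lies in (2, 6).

P(2 < X < 6) = ∫_{2}^{6} f(x) dx
where f(x) = \frac{e^{- \frac{x}{5}}}{5}
= - \frac{1 - e^{\frac{4}{5}}}{e^{\frac{6}{5}}}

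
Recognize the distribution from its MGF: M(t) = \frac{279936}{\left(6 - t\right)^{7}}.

The MGF M(t) = \frac{279936}{\left(6 - t\right)^{7}} is the standard form for the Gamma distribution.
Comparing with the known MGF formula identifies: Gamma(shape α=7, rate β=6)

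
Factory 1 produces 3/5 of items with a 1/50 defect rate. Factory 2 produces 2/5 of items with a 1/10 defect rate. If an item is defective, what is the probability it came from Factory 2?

Using Bayes' theorem:
P(F1) = 3/5, P(D|F1) = 1/50
P(F2) = 2/5, P(D|F2) = 1/10
P(D) = P(D|F1)P(F1) + P(D|F2)P(F2)
     = \frac{13}{250}
P(F2|D) = P(D|F2)P(F2) / P(D)
= \frac{10}{13}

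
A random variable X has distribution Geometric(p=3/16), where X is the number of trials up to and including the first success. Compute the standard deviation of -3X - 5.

For X ~ Geometric(p=3/16), where X is the number of trials up to and including the first success:
Var(X) = \frac{208}{9}
SD(X) = √(Var(X)) = √(\frac{208}{9}) = \frac{4 \sqrt{13}}{3}
SD(-3X - 5) = |-3| × SD(X) = 3 × \frac{4 \sqrt{13}}{3} = 4 \sqrt{13}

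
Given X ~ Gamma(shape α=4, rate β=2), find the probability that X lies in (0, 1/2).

P(0 < X < 1/2) = ∫_{0}^{1/2} f(x) dx
where f(x) = \frac{8 x^{3} e^{- 2 x}}{3}
= 1 - \frac{8}{3 e}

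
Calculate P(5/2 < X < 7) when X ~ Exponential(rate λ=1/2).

P(5/2 < X < 7) = ∫_{5/2}^{7} f(x) dx
where f(x) = \frac{e^{- \frac{x}{2}}}{2}
= - \frac{1}{e^{\frac{7}{2}}} + e^{- \frac{5}{4}}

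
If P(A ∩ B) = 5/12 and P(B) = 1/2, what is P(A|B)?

P(A|B) = P(A ∩ B) / P(B)
= (5/12) / (1/2)
= 5/6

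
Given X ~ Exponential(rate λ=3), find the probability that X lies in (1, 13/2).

P(1 < X < 13/2) = ∫_{1}^{13/2} f(x) dx
where f(x) = 3 e^{- 3 x}
= - \frac{1}{e^{\frac{39}{2}}} + e^{-3}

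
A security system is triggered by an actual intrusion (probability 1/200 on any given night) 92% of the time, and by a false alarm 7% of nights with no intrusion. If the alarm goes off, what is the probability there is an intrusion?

Let D = the rare event, + = positive/flagged.
P(D) = 1/200
P(+|D) = 92/100 = 23/25
P(+|D') = 7/100
P(+) = P(+|D)P(D) + P(+|D')P(D')
     = \frac{23}{25} × \frac{1}{200} + \frac{7}{100} × \frac{199}{200}
     = \frac{297}{4000}
P(D|+) = P(+|D)P(D)/P(+) = \frac{92}{1485}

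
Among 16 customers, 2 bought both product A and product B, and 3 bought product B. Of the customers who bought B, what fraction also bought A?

P(A ∩ B) = 2/16 = 1/8
P(B) = 3/16
P(A|B) = P(A ∩ B) / P(B) = (1/8) / (3/16) = 2/3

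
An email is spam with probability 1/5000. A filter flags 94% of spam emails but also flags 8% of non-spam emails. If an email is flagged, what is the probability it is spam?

Let D = the rare event, + = positive/flagged.
P(D) = 1/5000
P(+|D) = 94/100 = 47/50
P(+|D') = 8/100 = 2/25
P(+) = P(+|D)P(D) + P(+|D')P(D')
     = \frac{47}{50} × \frac{1}{5000} + \frac{2}{25} × \frac{4999}{5000}
     = \frac{20043}{250000}
P(D|+) = P(+|D)P(D)/P(+) = \frac{47}{20043}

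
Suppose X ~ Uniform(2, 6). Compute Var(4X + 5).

For X ~ Uniform(2, 6):
Var(X) = \frac{4}{3}
Var(4X + 5) = (4)² × Var(X) = 16 × \frac{4}{3} = \frac{64}{3}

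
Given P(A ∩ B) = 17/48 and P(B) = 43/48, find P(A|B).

P(A|B) = P(A ∩ B) / P(B)
= (17/48) / (43/48)
= 17/43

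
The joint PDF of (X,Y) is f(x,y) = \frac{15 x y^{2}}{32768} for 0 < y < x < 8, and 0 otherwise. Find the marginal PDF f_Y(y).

f_Y(y) = ∫_y^8 \frac{15 x y^{2}}{32768} dx = \frac{15 y^{2} \left(64 - y^{2}\right)}{65536}
for 0 < y < 8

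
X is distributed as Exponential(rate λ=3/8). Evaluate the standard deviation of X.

For X ~ Exponential(rate λ=3/8):
Var(X) = \frac{64}{9}
SD(X) = √(Var(X)) = √(\frac{64}{9}) = \frac{8}{3}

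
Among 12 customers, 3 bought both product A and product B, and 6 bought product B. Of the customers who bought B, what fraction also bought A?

P(A ∩ B) = 3/12 = 1/4
P(B) = 6/12 = 1/2
P(A|B) = P(A ∩ B) / P(B) = (1/4) / (1/2) = 1/2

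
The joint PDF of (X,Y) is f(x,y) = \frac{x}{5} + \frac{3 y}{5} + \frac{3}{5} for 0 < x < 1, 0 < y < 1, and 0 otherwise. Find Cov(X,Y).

E[XY] = ∫∫ xy × f(x,y) dx dy = \frac{17}{60}
E[X] = \frac{31}{60}
E[Y] = \frac{11}{20}
Cov(X,Y) = E[XY] - E[X]E[Y] = - \frac{1}{1200}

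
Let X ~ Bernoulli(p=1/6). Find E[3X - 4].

For X ~ Bernoulli(p=1/6):
E[X] = \frac{1}{6}
E[3X - 4] = 3 × E[X] - 4 = - \frac{7}{2}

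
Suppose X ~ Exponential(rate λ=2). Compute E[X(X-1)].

E[X(X-1)] = E[X² - X] = E[X²] - E[X]
E[X] = \frac{1}{2}
E[X²] = Var(X) + (E[X])² = \frac{1}{4} + (\frac{1}{2})² = \frac{1}{2}
E[X(X-1)] = \frac{1}{2} - \frac{1}{2} = 0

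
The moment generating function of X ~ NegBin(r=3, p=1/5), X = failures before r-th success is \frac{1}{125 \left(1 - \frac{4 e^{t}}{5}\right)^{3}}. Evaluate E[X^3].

To find E[X^3], compute M^(3)(0):
M^(1)(t) = \frac{12 e^{t}}{625 \left(1 - \frac{4 e^{t}}{5}\right)^{4}}
M^(2)(t) = \frac{12 e^{t}}{625 \left(1 - \frac{4 e^{t}}{5}\right)^{4}} + \frac{192 e^{2 t}}{3125 \left(1 - \frac{4 e^{t}}{5}\right)^{5}}
M^(3)(t) = \frac{12 e^{t}}{625 \left(1 - \frac{4 e^{t}}{5}\right)^{4}} + \frac{576 e^{2 t}}{3125 \left(1 - \frac{4 e^{t}}{5}\right)^{5}} + \frac{768 e^{3 t}}{3125 \left(1 - \frac{4 e^{t}}{5}\right)^{6}}
M^(3)(0) = 4428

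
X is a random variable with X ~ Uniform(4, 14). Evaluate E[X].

For X ~ Uniform(4, 14), the expected value is:
E[X] = 9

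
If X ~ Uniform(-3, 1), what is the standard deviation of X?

For X ~ Uniform(-3, 1):
Var(X) = \frac{4}{3}
SD(X) = √(Var(X)) = √(\frac{4}{3}) = \frac{2 \sqrt{3}}{3}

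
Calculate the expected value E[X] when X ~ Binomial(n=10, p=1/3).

For X ~ Binomial(n=10, p=1/3), the expected value is:
E[X] = \frac{10}{3}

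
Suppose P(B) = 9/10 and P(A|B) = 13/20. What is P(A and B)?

By definition, P(A|B) = P(A ∩ B) / P(B)
So P(A ∩ B) = P(A|B) × P(B)
= 13/20 × 9/10
= 117/200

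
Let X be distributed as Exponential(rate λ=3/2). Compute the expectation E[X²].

Using the identity E[X²] = Var(X) + (E[X])²:
E[X] = \frac{2}{3}
Var(X) = \frac{4}{9}
E[X²] = \frac{4}{9} + (\frac{2}{3})²
= \frac{8}{9}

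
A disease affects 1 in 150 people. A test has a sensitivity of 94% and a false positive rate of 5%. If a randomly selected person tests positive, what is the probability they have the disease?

Let D = the rare event, + = positive/flagged.
P(D) = 1/150
P(+|D) = 94/100 = 47/50
P(+|D') = 5/100 = 1/20
P(+) = P(+|D)P(D) + P(+|D')P(D')
     = \frac{47}{50} × \frac{1}{150} + \frac{1}{20} × \frac{149}{150}
     = \frac{839}{15000}
P(D|+) = P(+|D)P(D)/P(+) = \frac{94}{839}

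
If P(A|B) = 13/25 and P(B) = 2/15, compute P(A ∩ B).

By definition, P(A|B) = P(A ∩ B) / P(B)
So P(A ∩ B) = P(A|B) × P(B)
= 13/25 × 2/15
= 26/375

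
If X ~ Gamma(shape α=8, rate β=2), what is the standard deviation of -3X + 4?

For X ~ Gamma(shape α=8, rate β=2):
Var(X) = 2
SD(X) = √(Var(X)) = √(2) = \sqrt{2}
SD(-3X + 4) = |-3| × SD(X) = 3 × \sqrt{2} = 3 \sqrt{2}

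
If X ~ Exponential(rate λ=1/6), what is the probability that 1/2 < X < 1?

P(1/2 < X < 1) = ∫_{1/2}^{1} f(x) dx
where f(x) = \frac{e^{- \frac{x}{6}}}{6}
= - \frac{1}{e^{\frac{1}{6}}} + e^{- \frac{1}{12}}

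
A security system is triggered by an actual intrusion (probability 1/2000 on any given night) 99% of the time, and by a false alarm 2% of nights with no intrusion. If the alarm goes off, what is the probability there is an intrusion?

Let D = the rare event, + = positive/flagged.
P(D) = 1/2000
P(+|D) = 99/100
P(+|D') = 2/100 = 1/50
P(+) = P(+|D)P(D) + P(+|D')P(D')
     = \frac{99}{100} × \frac{1}{2000} + \frac{1}{50} × \frac{1999}{2000}
     = \frac{4097}{200000}
P(D|+) = P(+|D)P(D)/P(+) = \frac{99}{4097}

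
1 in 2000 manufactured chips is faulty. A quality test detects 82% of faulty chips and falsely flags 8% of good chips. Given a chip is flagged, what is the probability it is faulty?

Let D = the rare event, + = positive/flagged.
P(D) = 1/2000
P(+|D) = 82/100 = 41/50
P(+|D') = 8/100 = 2/25
P(+) = P(+|D)P(D) + P(+|D')P(D')
     = \frac{41}{50} × \frac{1}{2000} + \frac{2}{25} × \frac{1999}{2000}
     = \frac{8037}{100000}
P(D|+) = P(+|D)P(D)/P(+) = \frac{41}{8037}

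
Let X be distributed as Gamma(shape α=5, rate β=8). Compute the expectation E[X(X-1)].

E[X(X-1)] = E[X² - X] = E[X²] - E[X]
E[X] = \frac{5}{8}
E[X²] = Var(X) + (E[X])² = \frac{5}{64} + (\frac{5}{8})² = \frac{15}{32}
E[X(X-1)] = \frac{15}{32} - \frac{5}{8} = - \frac{5}{32}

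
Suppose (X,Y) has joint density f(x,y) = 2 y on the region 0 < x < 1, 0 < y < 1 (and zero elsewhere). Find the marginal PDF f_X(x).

f_X(x) = ∫_0^1 f(x,y) dy
= ∫_0^1 2 y dy
= 1 for 0 < x < 1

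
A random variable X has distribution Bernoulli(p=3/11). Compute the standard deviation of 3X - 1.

For X ~ Bernoulli(p=3/11):
Var(X) = \frac{24}{121}
SD(X) = √(Var(X)) = √(\frac{24}{121}) = \frac{2 \sqrt{6}}{11}
SD(3X - 1) = |3| × SD(X) = 3 × \frac{2 \sqrt{6}}{11} = \frac{6 \sqrt{6}}{11}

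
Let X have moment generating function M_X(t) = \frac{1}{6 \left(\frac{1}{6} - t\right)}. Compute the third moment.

To find E[X^3], compute M^(3)(0):
M^(1)(t) = \frac{1}{6 \left(\frac{1}{6} - t\right)^{2}}
M^(2)(t) = \frac{1}{3 \left(\frac{1}{6} - t\right)^{3}}
M^(3)(t) = \frac{1}{\left(\frac{1}{6} - t\right)^{4}}
M^(3)(0) = 1296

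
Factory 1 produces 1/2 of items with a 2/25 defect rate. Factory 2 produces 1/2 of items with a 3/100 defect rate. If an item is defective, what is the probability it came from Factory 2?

Using Bayes' theorem:
P(F1) = 1/2, P(D|F1) = 2/25
P(F2) = 1/2, P(D|F2) = 3/100
P(D) = P(D|F1)P(F1) + P(D|F2)P(F2)
     = \frac{11}{200}
P(F2|D) = P(D|F2)P(F2) / P(D)
= \frac{3}{11}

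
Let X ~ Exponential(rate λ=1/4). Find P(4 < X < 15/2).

P(4 < X < 15/2) = ∫_{4}^{15/2} f(x) dx
where f(x) = \frac{e^{- \frac{x}{4}}}{4}
= - \frac{1}{e^{\frac{15}{8}}} + e^{-1}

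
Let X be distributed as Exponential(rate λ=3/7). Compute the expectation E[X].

For X ~ Exponential(rate λ=3/7), the expected value is:
E[X] = \frac{7}{3}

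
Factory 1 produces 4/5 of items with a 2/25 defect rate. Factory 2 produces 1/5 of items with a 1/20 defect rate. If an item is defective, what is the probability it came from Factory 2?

Using Bayes' theorem:
P(F1) = 4/5, P(D|F1) = 2/25
P(F2) = 1/5, P(D|F2) = 1/20
P(D) = P(D|F1)P(F1) + P(D|F2)P(F2)
     = \frac{37}{500}
P(F2|D) = P(D|F2)P(F2) / P(D)
= \frac{5}{37}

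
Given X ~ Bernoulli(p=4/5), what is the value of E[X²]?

Using the identity E[X²] = Var(X) + (E[X])²:
E[X] = \frac{4}{5}
Var(X) = \frac{4}{25}
E[X²] = \frac{4}{25} + (\frac{4}{5})²
= \frac{4}{5}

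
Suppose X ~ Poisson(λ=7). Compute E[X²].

Using the identity E[X²] = Var(X) + (E[X])²:
E[X] = 7
Var(X) = 7
E[X²] = 7 + (7)²
= 56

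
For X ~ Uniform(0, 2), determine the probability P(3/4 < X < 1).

P(3/4 < X < 1) = ∫_{3/4}^{1} f(x) dx
where f(x) = \frac{1}{2}
= \frac{1}{8}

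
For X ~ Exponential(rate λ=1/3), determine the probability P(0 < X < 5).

P(0 < X < 5) = ∫_{0}^{5} f(x) dx
where f(x) = \frac{e^{- \frac{x}{3}}}{3}
= 1 - e^{- \frac{5}{3}}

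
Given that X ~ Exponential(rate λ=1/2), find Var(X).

For X ~ Exponential(rate λ=1/2):
Var(X) = 4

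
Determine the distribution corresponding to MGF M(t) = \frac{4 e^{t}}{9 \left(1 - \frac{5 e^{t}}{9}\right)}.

The MGF M(t) = \frac{4 e^{t}}{9 \left(1 - \frac{5 e^{t}}{9}\right)} is the standard form for the Geometric distribution.
Comparing with the known MGF formula identifies: Geometric(p=4/9), X = trial number of first success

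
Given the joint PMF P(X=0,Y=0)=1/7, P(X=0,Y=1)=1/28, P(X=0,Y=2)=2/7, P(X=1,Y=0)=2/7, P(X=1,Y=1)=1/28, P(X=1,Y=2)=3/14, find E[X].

First find marginal of X:
P(X=0) = 13/28
P(X=1) = 15/28
E[X] = 0 × 13/28 + 1 × 15/28 = 15/28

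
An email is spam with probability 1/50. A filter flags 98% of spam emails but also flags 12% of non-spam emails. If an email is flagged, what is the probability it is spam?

Let D = the rare event, + = positive/flagged.
P(D) = 1/50
P(+|D) = 98/100 = 49/50
P(+|D') = 12/100 = 3/25
P(+) = P(+|D)P(D) + P(+|D')P(D')
     = \frac{49}{50} × \frac{1}{50} + \frac{3}{25} × \frac{49}{50}
     = \frac{343}{2500}
P(D|+) = P(+|D)P(D)/P(+) = \frac{1}{7}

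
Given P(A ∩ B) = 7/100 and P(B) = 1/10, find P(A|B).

P(A|B) = P(A ∩ B) / P(B)
= (7/100) / (1/10)
= 7/10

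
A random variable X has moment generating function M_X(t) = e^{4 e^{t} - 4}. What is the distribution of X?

The MGF M(t) = e^{4 e^{t} - 4} is the standard form for the Poisson distribution.
Comparing with the known MGF formula identifies: Poisson(λ=4)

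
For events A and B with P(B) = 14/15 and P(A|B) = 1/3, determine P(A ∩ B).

By definition, P(A|B) = P(A ∩ B) / P(B)
So P(A ∩ B) = P(A|B) × P(B)
= 1/3 × 14/15
= 14/45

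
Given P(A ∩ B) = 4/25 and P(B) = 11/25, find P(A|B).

P(A|B) = P(A ∩ B) / P(B)
= (4/25) / (11/25)
= 4/11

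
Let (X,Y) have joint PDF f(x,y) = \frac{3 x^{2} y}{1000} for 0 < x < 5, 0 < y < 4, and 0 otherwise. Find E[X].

f_X(x) = ∫_0^4 \frac{3 x^{2} y}{1000} dy = \frac{3 x^{2}}{125}
E[X] = ∫_0^5 x × (\frac{3 x^{2}}{125}) dx = \frac{15}{4}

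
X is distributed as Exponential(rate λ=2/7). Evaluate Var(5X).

For X ~ Exponential(rate λ=2/7):
Var(X) = \frac{49}{4}
Var(5X) = (5)² × Var(X) = 25 × \frac{49}{4} = \frac{1225}{4}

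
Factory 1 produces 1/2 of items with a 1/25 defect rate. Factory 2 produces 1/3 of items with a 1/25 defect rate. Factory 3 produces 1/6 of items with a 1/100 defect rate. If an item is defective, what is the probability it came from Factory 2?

Using Bayes' theorem:
P(F1) = 1/2, P(D|F1) = 1/25
P(F2) = 1/3, P(D|F2) = 1/25
P(F3) = 1/6, P(D|F3) = 1/100
P(D) = P(D|F1)P(F1) + P(D|F2)P(F2) + P(D|F3)P(F3)
     = \frac{7}{200}
P(F2|D) = P(D|F2)P(F2) / P(D)
= \frac{8}{21}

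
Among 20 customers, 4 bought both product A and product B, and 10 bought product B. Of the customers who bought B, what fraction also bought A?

P(A ∩ B) = 4/20 = 1/5
P(B) = 10/20 = 1/2
P(A|B) = P(A ∩ B) / P(B) = (1/5) / (1/2) = 2/5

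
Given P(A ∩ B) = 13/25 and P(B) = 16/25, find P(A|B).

P(A|B) = P(A ∩ B) / P(B)
= (13/25) / (16/25)
= 13/16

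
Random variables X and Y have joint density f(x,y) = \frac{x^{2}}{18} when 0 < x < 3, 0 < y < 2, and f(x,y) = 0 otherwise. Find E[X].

f_X(x) = ∫_0^2 \frac{x^{2}}{18} dy = \frac{x^{2}}{9}
E[X] = ∫_0^3 x × (\frac{x^{2}}{9}) dx = \frac{9}{4}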